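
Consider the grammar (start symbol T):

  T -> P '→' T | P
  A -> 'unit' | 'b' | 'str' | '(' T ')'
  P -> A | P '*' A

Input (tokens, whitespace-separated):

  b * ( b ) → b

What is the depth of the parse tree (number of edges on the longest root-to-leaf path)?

[T [P [P [A b]] * [A ( [T [P [A b]]] )]] → [T [P [A b]]]]

6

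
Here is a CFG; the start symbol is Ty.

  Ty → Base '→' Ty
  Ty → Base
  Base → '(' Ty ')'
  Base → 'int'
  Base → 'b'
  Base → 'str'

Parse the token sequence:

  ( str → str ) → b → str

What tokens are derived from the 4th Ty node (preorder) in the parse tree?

b → str

[Ty [Base ( [Ty [Base str] → [Ty [Base str]]] )] → [Ty [Base b] → [Ty [Base str]]]]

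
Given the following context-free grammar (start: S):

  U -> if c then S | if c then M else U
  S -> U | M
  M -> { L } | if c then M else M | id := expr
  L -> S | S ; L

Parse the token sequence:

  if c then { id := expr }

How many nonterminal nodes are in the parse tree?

[S [U if c then [S [M { [L [S [M id := expr]]] }]]]]

7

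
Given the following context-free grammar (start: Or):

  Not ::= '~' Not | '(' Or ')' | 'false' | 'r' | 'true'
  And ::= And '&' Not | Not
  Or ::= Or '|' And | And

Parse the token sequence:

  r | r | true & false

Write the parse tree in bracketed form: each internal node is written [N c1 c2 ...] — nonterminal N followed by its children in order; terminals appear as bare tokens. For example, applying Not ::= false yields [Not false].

Or
Or | And
Or | And | And
And | And | And
Not | And | And
r | And | And
r | Not | And
r | r | And
r | r | And & Not
r | r | Not & Not
r | r | true & Not
r | r | true & false

[Or [Or [Or [And [Not r]]] | [And [Not r]]] | [And [And [Not true]] & [Not false]]]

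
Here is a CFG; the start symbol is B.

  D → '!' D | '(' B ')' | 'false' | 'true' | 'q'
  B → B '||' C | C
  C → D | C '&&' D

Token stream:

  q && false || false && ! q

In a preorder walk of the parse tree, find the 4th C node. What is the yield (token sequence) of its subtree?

[B [B [C [C [D q]] && [D false]]] || [C [C [D false]] && [D ! [D q]]]]

false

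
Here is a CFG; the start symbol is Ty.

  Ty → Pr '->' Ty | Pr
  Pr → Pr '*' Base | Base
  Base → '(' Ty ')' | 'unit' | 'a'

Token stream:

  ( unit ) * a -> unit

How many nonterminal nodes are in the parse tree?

[Ty [Pr [Pr [Base ( [Ty [Pr [Base unit]]] )]] * [Base a]] -> [Ty [Pr [Base unit]]]]

11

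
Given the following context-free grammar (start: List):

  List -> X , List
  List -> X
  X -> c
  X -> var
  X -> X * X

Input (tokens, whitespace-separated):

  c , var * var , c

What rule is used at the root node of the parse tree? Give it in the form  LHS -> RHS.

[List [X c] , [List [X [X var] * [X var]] , [List [X c]]]]

List -> X , List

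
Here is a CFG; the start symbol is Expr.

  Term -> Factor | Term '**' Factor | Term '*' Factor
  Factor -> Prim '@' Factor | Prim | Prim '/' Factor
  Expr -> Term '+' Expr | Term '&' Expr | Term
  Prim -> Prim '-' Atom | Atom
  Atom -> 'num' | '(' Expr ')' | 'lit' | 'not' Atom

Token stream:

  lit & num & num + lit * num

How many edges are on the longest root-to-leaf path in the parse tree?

[Expr [Term [Factor [Prim [Atom lit]]]] & [Expr [Term [Factor [Prim [Atom num]]]] & [Expr [Term [Factor [Prim [Atom num]]]] + [Expr [Term [Term [Factor [Prim [Atom lit]]]] * [Factor [Prim [Atom num]]]]]]]]

9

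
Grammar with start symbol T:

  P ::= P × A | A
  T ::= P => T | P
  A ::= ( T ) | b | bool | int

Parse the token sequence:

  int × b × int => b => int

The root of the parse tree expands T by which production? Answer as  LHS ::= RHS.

[T [P [P [P [A int]] × [A b]] × [A int]] => [T [P [A b]] => [T [P [A int]]]]]

T ::= P => T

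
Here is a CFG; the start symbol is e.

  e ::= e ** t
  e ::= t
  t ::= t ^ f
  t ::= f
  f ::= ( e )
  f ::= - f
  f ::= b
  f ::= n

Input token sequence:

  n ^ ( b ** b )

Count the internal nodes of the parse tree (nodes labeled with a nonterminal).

[e [t [t [f n]] ^ [f ( [e [e [t [f b]]] ** [t [f b]]] )]]]

11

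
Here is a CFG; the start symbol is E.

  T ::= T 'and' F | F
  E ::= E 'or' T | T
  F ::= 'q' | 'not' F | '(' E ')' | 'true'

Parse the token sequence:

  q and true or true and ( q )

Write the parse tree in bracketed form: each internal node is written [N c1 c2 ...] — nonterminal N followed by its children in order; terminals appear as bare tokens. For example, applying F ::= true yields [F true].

[E [E [T [T [F q]] and [F true]]] or [T [T [F true]] and [F ( [E [T [F q]]] )]]]

E
E or T
T or T
T and F or T
F and F or T
q and F or T
q and true or T
q and true or T and F
q and true or F and F
q and true or true and F
q and true or true and ( E )
q and true or true and ( T )
q and true or true and ( F )
q and true or true and ( q )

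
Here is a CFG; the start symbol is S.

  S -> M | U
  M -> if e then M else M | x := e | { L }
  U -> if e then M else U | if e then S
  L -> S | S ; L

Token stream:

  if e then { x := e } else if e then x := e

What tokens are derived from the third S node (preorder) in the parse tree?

x := e

[S [U if e then [M { [L [S [M x := e]]] }] else [U if e then [S [M x := e]]]]]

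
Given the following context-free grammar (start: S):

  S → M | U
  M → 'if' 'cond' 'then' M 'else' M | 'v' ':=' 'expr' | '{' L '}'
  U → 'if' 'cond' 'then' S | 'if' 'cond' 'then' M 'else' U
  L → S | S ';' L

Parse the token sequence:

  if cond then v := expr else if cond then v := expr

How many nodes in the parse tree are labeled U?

2

[S [U if cond then [M v := expr] else [U if cond then [S [M v := expr]]]]]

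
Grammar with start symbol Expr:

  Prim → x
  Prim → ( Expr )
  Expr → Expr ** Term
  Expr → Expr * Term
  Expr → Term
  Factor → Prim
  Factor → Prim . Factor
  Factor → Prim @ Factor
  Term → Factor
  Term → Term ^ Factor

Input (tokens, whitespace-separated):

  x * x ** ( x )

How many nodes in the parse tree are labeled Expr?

4

[Expr [Expr [Expr [Term [Factor [Prim x]]]] * [Term [Factor [Prim x]]]] ** [Term [Factor [Prim ( [Expr [Term [Factor [Prim x]]]] )]]]]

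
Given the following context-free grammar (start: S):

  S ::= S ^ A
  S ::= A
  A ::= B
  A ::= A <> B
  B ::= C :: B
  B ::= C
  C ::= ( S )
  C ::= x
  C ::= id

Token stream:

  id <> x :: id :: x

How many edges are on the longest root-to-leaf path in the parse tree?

[S [A [A [B [C id]]] <> [B [C x] :: [B [C id] :: [B [C x]]]]]]

6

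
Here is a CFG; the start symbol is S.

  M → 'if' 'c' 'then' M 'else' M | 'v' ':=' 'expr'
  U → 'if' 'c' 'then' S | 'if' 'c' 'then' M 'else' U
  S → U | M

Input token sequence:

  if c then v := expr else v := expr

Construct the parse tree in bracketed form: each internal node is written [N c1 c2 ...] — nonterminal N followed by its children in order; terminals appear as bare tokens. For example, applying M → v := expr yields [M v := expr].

[S [M if c then [M v := expr] else [M v := expr]]]

S
M
if c then M else M
if c then v := expr else M
if c then v := expr else v := expr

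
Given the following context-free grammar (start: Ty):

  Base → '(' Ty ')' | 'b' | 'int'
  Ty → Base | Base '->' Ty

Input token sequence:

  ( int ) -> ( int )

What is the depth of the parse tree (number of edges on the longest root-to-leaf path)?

[Ty [Base ( [Ty [Base int]] )] -> [Ty [Base ( [Ty [Base int]] )]]]

5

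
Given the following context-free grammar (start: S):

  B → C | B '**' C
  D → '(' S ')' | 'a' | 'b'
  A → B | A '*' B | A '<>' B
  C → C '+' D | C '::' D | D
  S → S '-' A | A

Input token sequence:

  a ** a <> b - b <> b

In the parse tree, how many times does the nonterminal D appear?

[S [S [A [A [B [B [C [D a]]] ** [C [D a]]]] <> [B [C [D b]]]]] - [A [A [B [C [D b]]]] <> [B [C [D b]]]]]

5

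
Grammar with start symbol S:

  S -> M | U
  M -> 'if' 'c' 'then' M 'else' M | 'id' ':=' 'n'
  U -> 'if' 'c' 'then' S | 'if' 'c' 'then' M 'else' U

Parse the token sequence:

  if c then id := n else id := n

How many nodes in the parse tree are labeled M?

3

[S [M if c then [M id := n] else [M id := n]]]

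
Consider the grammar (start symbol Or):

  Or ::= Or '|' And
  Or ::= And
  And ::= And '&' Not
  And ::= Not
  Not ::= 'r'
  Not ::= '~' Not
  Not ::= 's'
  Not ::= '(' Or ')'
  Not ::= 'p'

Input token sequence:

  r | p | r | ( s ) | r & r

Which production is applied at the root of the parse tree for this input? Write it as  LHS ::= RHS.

[Or [Or [Or [Or [Or [And [Not r]]] | [And [Not p]]] | [And [Not r]]] | [And [Not ( [Or [And [Not s]]] )]]] | [And [And [Not r]] & [Not r]]]

Or ::= Or '|' And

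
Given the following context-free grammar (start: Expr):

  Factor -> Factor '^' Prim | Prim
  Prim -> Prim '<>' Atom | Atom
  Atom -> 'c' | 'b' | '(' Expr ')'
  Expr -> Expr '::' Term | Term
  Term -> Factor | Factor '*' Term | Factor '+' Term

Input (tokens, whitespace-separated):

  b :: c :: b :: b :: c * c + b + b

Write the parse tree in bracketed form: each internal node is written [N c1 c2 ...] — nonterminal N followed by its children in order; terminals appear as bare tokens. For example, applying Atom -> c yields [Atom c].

[Expr [Expr [Expr [Expr [Expr [Term [Factor [Prim [Atom b]]]]] :: [Term [Factor [Prim [Atom c]]]]] :: [Term [Factor [Prim [Atom b]]]]] :: [Term [Factor [Prim [Atom b]]]]] :: [Term [Factor [Prim [Atom c]]] * [Term [Factor [Prim [Atom c]]] + [Term [Factor [Prim [Atom b]]] + [Term [Factor [Prim [Atom b]]]]]]]]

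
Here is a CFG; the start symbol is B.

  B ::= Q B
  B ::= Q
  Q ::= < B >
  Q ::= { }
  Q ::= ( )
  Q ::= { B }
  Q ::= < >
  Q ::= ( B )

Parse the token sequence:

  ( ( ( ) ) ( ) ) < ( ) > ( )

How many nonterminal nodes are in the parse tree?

14

[B [Q ( [B [Q ( [B [Q ( )]] )] [B [Q ( )]]] )] [B [Q < [B [Q ( )]] >] [B [Q ( )]]]]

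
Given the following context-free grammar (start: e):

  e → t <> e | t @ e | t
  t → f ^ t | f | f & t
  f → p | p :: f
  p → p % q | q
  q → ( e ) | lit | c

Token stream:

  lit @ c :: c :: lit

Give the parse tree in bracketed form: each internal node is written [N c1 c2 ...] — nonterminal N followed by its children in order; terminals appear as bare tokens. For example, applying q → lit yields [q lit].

e
t @ e
f @ e
p @ e
q @ e
lit @ e
lit @ t
lit @ f
lit @ p :: f
lit @ q :: f
lit @ c :: f
lit @ c :: p :: f
lit @ c :: q :: f
lit @ c :: c :: f
lit @ c :: c :: p
lit @ c :: c :: q
lit @ c :: c :: lit

[e [t [f [p [q lit]]]] @ [e [t [f [p [q c]] :: [f [p [q c]] :: [f [p [q lit]]]]]]]]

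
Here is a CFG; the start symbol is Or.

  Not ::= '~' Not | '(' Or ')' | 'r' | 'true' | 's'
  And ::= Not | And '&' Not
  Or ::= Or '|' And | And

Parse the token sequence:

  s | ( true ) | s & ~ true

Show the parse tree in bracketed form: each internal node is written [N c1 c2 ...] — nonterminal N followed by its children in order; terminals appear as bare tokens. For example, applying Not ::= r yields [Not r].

[Or [Or [Or [And [Not s]]] | [And [Not ( [Or [And [Not true]]] )]]] | [And [And [Not s]] & [Not ~ [Not true]]]]

Or
Or | And
Or | And | And
And | And | And
Not | And | And
s | And | And
s | Not | And
s | ( Or ) | And
s | ( And ) | And
s | ( Not ) | And
s | ( true ) | And
s | ( true ) | And & Not
s | ( true ) | Not & Not
s | ( true ) | s & Not
s | ( true ) | s & ~ Not
s | ( true ) | s & ~ true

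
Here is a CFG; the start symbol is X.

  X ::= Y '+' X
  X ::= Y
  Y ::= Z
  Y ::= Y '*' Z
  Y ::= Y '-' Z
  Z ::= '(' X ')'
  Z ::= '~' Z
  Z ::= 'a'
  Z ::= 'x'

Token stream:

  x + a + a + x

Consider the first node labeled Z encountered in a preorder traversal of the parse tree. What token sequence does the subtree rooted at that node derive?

[X [Y [Z x]] + [X [Y [Z a]] + [X [Y [Z a]] + [X [Y [Z x]]]]]]

x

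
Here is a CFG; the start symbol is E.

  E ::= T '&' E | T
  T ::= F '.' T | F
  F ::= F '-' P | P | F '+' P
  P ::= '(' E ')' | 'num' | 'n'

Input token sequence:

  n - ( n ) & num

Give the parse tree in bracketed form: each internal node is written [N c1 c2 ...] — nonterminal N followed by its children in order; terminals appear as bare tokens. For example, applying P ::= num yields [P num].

[E [T [F [F [P n]] - [P ( [E [T [F [P n]]]] )]]] & [E [T [F [P num]]]]]

E
T & E
F & E
F - P & E
P - P & E
n - P & E
n - ( E ) & E
n - ( T ) & E
n - ( F ) & E
n - ( P ) & E
n - ( n ) & E
n - ( n ) & T
n - ( n ) & F
n - ( n ) & P
n - ( n ) & num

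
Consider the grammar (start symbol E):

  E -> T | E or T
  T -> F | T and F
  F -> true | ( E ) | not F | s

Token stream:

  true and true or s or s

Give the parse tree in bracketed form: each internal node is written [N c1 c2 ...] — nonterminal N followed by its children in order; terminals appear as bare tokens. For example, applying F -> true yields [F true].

E
E or T
E or T or T
T or T or T
T and F or T or T
F and F or T or T
true and F or T or T
true and true or T or T
true and true or F or T
true and true or s or T
true and true or s or F
true and true or s or s

[E [E [E [T [T [F true]] and [F true]]] or [T [F s]]] or [T [F s]]]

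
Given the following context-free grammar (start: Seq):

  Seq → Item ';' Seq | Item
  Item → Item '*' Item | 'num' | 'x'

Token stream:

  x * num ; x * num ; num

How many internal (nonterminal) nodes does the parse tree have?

10

[Seq [Item [Item x] * [Item num]] ; [Seq [Item [Item x] * [Item num]] ; [Seq [Item num]]]]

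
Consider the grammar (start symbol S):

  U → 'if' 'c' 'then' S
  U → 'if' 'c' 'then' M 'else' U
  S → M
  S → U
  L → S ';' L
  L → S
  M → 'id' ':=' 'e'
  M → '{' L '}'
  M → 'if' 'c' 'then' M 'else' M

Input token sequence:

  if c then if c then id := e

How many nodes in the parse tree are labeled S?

[S [U if c then [S [U if c then [S [M id := e]]]]]]

3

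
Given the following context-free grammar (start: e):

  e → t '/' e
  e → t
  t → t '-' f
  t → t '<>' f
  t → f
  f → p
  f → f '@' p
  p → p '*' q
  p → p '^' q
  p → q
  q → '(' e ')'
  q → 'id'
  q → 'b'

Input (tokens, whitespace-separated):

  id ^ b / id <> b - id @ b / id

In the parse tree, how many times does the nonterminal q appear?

[e [t [f [p [p [q id]] ^ [q b]]]] / [e [t [t [t [f [p [q id]]]] <> [f [p [q b]]]] - [f [f [p [q id]]] @ [p [q b]]]] / [e [t [f [p [q id]]]]]]]

7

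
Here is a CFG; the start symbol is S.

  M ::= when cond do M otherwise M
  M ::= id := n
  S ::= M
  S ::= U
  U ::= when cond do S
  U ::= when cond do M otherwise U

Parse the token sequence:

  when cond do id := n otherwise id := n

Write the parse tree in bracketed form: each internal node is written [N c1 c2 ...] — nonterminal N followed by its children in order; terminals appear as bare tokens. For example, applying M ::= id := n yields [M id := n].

S
M
when cond do M otherwise M
when cond do id := n otherwise M
when cond do id := n otherwise id := n

[S [M when cond do [M id := n] otherwise [M id := n]]]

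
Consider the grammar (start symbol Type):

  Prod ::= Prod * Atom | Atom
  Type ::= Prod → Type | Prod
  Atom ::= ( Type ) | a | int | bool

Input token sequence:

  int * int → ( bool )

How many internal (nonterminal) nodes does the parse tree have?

[Type [Prod [Prod [Atom int]] * [Atom int]] → [Type [Prod [Atom ( [Type [Prod [Atom bool]]] )]]]]

11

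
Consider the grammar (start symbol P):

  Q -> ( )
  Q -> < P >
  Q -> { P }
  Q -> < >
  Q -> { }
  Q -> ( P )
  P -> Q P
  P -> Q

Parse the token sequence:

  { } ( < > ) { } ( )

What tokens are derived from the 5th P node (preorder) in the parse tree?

( )

[P [Q { }] [P [Q ( [P [Q < >]] )] [P [Q { }] [P [Q ( )]]]]]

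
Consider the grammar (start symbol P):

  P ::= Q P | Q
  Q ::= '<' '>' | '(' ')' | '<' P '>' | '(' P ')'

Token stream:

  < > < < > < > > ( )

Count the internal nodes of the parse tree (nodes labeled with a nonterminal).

[P [Q < >] [P [Q < [P [Q < >] [P [Q < >]]] >] [P [Q ( )]]]]

10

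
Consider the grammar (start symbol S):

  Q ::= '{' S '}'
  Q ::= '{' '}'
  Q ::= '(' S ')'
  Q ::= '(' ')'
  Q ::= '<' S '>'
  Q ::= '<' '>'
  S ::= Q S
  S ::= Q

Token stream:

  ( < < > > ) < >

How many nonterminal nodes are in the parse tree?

[S [Q ( [S [Q < [S [Q < >]] >]] )] [S [Q < >]]]

8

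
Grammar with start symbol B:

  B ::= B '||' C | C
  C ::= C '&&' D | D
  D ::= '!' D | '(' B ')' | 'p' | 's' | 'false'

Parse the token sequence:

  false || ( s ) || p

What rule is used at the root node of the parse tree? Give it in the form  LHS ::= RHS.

B ::= B '||' C

[B [B [B [C [D false]]] || [C [D ( [B [C [D s]]] )]]] || [C [D p]]]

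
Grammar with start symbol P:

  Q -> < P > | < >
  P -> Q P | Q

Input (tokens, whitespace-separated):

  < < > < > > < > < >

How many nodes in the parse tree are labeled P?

5

[P [Q < [P [Q < >] [P [Q < >]]] >] [P [Q < >] [P [Q < >]]]]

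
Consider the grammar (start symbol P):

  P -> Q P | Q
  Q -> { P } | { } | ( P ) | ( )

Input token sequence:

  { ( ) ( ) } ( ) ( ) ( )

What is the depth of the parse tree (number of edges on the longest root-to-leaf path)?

[P [Q { [P [Q ( )] [P [Q ( )]]] }] [P [Q ( )] [P [Q ( )] [P [Q ( )]]]]]

5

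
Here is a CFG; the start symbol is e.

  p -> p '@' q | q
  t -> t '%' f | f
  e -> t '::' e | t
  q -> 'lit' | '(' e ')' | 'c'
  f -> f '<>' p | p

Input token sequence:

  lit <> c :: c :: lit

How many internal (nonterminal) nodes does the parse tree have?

18

[e [t [f [f [p [q lit]]] <> [p [q c]]]] :: [e [t [f [p [q c]]]] :: [e [t [f [p [q lit]]]]]]]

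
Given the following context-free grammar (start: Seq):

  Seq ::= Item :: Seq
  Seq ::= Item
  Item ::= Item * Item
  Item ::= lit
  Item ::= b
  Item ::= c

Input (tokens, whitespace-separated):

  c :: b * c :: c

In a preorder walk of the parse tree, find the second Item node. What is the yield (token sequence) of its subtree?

[Seq [Item c] :: [Seq [Item [Item b] * [Item c]] :: [Seq [Item c]]]]

b * c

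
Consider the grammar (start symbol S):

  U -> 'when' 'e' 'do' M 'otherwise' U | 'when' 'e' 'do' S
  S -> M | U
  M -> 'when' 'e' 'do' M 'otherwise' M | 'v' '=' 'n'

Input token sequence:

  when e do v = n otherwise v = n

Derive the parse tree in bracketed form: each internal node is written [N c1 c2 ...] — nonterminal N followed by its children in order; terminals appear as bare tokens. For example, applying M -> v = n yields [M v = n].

[S [M when e do [M v = n] otherwise [M v = n]]]

S
M
when e do M otherwise M
when e do v = n otherwise M
when e do v = n otherwise v = n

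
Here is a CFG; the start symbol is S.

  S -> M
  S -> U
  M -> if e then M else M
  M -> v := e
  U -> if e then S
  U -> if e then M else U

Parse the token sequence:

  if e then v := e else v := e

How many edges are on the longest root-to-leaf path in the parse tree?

[S [M if e then [M v := e] else [M v := e]]]

3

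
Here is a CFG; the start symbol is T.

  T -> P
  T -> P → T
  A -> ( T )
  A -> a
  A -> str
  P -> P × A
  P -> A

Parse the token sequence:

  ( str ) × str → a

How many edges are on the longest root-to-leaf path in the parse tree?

7

[T [P [P [A ( [T [P [A str]]] )]] × [A str]] → [T [P [A a]]]]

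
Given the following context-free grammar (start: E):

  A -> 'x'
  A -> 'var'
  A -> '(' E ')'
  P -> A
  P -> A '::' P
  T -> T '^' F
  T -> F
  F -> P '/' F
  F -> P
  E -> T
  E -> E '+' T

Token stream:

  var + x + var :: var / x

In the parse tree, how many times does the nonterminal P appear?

[E [E [E [T [F [P [A var]]]]] + [T [F [P [A x]]]]] + [T [F [P [A var] :: [P [A var]]] / [F [P [A x]]]]]]

5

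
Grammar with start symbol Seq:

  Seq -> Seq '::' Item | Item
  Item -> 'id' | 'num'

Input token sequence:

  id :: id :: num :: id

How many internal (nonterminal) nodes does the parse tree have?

[Seq [Seq [Seq [Seq [Item id]] :: [Item id]] :: [Item num]] :: [Item id]]

8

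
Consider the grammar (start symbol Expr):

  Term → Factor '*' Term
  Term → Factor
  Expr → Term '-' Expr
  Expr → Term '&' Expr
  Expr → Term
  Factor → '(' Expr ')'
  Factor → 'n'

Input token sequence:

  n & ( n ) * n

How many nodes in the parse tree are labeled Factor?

[Expr [Term [Factor n]] & [Expr [Term [Factor ( [Expr [Term [Factor n]]] )] * [Term [Factor n]]]]]

4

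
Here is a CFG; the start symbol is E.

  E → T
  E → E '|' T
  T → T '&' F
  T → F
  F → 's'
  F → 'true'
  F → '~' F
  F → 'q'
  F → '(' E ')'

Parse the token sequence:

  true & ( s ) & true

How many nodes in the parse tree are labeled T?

4

[E [T [T [T [F true]] & [F ( [E [T [F s]]] )]] & [F true]]]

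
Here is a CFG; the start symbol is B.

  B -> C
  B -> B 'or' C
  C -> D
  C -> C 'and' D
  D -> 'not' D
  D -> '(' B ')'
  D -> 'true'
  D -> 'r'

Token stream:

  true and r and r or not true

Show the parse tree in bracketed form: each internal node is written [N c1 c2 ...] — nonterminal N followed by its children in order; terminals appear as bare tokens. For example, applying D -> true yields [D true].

B
B or C
C or C
C and D or C
C and D and D or C
D and D and D or C
true and D and D or C
true and r and D or C
true and r and r or C
true and r and r or D
true and r and r or not D
true and r and r or not true

[B [B [C [C [C [D true]] and [D r]] and [D r]]] or [C [D not [D true]]]]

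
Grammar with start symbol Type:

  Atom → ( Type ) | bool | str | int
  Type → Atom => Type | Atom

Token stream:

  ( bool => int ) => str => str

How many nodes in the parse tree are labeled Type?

[Type [Atom ( [Type [Atom bool] => [Type [Atom int]]] )] => [Type [Atom str] => [Type [Atom str]]]]

5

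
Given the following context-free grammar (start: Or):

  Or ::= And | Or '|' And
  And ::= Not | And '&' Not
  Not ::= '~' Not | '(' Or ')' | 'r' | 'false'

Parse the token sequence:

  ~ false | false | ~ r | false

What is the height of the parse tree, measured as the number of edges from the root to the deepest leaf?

[Or [Or [Or [Or [And [Not ~ [Not false]]]] | [And [Not false]]] | [And [Not ~ [Not r]]]] | [And [Not false]]]

7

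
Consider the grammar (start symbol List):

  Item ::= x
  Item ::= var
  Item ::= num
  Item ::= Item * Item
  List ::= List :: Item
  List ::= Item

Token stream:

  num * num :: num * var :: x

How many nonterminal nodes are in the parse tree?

[List [List [List [Item [Item num] * [Item num]]] :: [Item [Item num] * [Item var]]] :: [Item x]]

10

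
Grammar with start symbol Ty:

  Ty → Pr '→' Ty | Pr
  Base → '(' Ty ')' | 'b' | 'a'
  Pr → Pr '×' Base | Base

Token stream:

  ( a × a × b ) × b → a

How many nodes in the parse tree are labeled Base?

6

[Ty [Pr [Pr [Base ( [Ty [Pr [Pr [Pr [Base a]] × [Base a]] × [Base b]]] )]] × [Base b]] → [Ty [Pr [Base a]]]]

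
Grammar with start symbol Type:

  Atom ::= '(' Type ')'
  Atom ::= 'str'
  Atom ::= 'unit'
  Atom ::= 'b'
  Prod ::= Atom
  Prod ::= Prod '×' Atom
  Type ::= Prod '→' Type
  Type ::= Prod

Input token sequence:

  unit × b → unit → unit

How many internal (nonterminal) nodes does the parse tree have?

11

[Type [Prod [Prod [Atom unit]] × [Atom b]] → [Type [Prod [Atom unit]] → [Type [Prod [Atom unit]]]]]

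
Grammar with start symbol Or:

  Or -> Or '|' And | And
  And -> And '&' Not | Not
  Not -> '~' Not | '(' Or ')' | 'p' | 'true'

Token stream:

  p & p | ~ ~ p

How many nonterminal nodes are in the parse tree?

[Or [Or [And [And [Not p]] & [Not p]]] | [And [Not ~ [Not ~ [Not p]]]]]

10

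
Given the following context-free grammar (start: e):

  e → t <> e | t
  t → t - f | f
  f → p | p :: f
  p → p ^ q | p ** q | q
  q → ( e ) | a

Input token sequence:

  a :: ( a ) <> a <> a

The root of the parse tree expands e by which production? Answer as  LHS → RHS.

[e [t [f [p [q a]] :: [f [p [q ( [e [t [f [p [q a]]]]] )]]]]] <> [e [t [f [p [q a]]]] <> [e [t [f [p [q a]]]]]]]

e → t <> e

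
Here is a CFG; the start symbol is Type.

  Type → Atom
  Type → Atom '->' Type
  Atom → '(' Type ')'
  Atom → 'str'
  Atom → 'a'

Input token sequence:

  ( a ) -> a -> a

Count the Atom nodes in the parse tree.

[Type [Atom ( [Type [Atom a]] )] -> [Type [Atom a] -> [Type [Atom a]]]]

4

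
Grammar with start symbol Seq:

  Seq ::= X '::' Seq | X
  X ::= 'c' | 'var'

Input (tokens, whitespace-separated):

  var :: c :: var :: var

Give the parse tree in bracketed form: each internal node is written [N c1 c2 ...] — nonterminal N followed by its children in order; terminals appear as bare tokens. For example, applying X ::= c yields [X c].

Seq
X :: Seq
var :: Seq
var :: X :: Seq
var :: c :: Seq
var :: c :: X :: Seq
var :: c :: var :: Seq
var :: c :: var :: X
var :: c :: var :: var

[Seq [X var] :: [Seq [X c] :: [Seq [X var] :: [Seq [X var]]]]]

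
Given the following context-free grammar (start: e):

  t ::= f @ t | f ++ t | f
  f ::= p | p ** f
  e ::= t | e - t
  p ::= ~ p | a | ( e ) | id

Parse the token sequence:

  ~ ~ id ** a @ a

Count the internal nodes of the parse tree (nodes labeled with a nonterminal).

11

[e [t [f [p ~ [p ~ [p id]]] ** [f [p a]]] @ [t [f [p a]]]]]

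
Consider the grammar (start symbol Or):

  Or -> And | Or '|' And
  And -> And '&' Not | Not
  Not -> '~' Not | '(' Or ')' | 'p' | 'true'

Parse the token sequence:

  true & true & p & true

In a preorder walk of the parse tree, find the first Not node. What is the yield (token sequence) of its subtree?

[Or [And [And [And [And [Not true]] & [Not true]] & [Not p]] & [Not true]]]

true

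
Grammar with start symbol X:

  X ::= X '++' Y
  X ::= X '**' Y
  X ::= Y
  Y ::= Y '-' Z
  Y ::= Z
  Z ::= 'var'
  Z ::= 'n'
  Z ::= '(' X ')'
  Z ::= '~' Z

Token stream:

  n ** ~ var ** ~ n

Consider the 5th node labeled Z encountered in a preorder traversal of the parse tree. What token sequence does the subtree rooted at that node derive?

[X [X [X [Y [Z n]]] ** [Y [Z ~ [Z var]]]] ** [Y [Z ~ [Z n]]]]

n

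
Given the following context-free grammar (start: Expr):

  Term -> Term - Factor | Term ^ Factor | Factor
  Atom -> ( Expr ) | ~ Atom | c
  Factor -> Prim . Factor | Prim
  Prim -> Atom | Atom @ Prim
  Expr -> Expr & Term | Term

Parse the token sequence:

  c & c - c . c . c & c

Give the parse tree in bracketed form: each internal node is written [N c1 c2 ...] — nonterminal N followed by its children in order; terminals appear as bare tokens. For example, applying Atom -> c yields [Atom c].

[Expr [Expr [Expr [Term [Factor [Prim [Atom c]]]]] & [Term [Term [Factor [Prim [Atom c]]]] - [Factor [Prim [Atom c]] . [Factor [Prim [Atom c]] . [Factor [Prim [Atom c]]]]]]] & [Term [Factor [Prim [Atom c]]]]]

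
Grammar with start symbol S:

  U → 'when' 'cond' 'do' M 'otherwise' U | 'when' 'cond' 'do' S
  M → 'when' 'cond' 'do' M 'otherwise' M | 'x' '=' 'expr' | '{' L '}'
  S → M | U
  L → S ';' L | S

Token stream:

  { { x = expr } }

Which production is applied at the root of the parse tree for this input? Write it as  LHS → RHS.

[S [M { [L [S [M { [L [S [M x = expr]]] }]]] }]]

S → M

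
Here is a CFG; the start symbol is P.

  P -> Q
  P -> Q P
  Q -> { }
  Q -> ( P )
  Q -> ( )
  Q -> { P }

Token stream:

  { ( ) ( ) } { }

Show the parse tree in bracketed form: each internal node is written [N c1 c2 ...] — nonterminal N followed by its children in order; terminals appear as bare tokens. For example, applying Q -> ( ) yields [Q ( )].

P
Q P
{ P } P
{ Q P } P
{ ( ) P } P
{ ( ) Q } P
{ ( ) ( ) } P
{ ( ) ( ) } Q
{ ( ) ( ) } { }

[P [Q { [P [Q ( )] [P [Q ( )]]] }] [P [Q { }]]]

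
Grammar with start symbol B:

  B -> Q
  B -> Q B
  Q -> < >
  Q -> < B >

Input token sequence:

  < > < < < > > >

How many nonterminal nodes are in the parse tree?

[B [Q < >] [B [Q < [B [Q < [B [Q < >]] >]] >]]]

8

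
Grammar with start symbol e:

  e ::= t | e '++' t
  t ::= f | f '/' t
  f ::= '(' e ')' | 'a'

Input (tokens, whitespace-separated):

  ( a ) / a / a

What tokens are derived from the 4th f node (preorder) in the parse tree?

a

[e [t [f ( [e [t [f a]]] )] / [t [f a] / [t [f a]]]]]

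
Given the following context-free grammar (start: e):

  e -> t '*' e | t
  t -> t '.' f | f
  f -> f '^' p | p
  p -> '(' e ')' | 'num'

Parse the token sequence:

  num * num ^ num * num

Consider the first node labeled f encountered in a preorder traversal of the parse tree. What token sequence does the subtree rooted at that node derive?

num

[e [t [f [p num]]] * [e [t [f [f [p num]] ^ [p num]]] * [e [t [f [p num]]]]]]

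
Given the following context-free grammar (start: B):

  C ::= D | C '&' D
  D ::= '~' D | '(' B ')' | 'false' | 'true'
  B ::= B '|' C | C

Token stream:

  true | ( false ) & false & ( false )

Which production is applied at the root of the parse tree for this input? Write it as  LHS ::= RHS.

B ::= B '|' C

[B [B [C [D true]]] | [C [C [C [D ( [B [C [D false]]] )]] & [D false]] & [D ( [B [C [D false]]] )]]]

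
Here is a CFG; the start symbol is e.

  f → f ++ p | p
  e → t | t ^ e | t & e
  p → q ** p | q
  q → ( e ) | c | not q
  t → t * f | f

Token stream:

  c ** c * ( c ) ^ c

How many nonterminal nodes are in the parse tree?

[e [t [t [f [p [q c] ** [p [q c]]]]] * [f [p [q ( [e [t [f [p [q c]]]]] )]]]] ^ [e [t [f [p [q c]]]]]]

21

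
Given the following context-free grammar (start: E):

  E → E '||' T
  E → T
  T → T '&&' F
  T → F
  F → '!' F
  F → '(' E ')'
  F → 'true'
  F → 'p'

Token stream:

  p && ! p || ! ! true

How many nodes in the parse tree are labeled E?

2

[E [E [T [T [F p]] && [F ! [F p]]]] || [T [F ! [F ! [F true]]]]]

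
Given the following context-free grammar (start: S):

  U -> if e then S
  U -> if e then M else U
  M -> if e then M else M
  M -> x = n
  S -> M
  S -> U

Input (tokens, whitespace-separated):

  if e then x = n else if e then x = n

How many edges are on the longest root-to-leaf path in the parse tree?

5

[S [U if e then [M x = n] else [U if e then [S [M x = n]]]]]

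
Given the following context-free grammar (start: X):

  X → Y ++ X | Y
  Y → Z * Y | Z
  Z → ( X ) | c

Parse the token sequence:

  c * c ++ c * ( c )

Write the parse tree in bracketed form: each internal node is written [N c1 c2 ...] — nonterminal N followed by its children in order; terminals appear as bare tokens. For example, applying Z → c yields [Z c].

X
Y ++ X
Z * Y ++ X
c * Y ++ X
c * Z ++ X
c * c ++ X
c * c ++ Y
c * c ++ Z * Y
c * c ++ c * Y
c * c ++ c * Z
c * c ++ c * ( X )
c * c ++ c * ( Y )
c * c ++ c * ( Z )
c * c ++ c * ( c )

[X [Y [Z c] * [Y [Z c]]] ++ [X [Y [Z c] * [Y [Z ( [X [Y [Z c]]] )]]]]]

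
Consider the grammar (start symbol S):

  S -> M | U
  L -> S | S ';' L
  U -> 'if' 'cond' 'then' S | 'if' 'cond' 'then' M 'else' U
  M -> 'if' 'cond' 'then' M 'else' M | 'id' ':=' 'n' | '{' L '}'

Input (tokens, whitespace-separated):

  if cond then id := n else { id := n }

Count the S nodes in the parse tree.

[S [M if cond then [M id := n] else [M { [L [S [M id := n]]] }]]]

2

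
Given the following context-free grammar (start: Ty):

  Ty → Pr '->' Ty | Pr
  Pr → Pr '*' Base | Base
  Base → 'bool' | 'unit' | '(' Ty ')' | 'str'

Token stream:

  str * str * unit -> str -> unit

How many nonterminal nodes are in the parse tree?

[Ty [Pr [Pr [Pr [Base str]] * [Base str]] * [Base unit]] -> [Ty [Pr [Base str]] -> [Ty [Pr [Base unit]]]]]

13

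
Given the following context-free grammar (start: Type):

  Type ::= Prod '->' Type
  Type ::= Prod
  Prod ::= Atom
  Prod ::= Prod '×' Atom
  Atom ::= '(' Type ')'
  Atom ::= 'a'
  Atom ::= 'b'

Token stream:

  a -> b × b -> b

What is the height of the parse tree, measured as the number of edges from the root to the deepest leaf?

5

[Type [Prod [Atom a]] -> [Type [Prod [Prod [Atom b]] × [Atom b]] -> [Type [Prod [Atom b]]]]]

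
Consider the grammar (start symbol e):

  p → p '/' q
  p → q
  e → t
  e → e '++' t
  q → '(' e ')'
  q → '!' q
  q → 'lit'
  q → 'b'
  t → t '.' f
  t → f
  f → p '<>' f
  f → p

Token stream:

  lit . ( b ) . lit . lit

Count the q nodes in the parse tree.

5

[e [t [t [t [t [f [p [q lit]]]] . [f [p [q ( [e [t [f [p [q b]]]]] )]]]] . [f [p [q lit]]]] . [f [p [q lit]]]]]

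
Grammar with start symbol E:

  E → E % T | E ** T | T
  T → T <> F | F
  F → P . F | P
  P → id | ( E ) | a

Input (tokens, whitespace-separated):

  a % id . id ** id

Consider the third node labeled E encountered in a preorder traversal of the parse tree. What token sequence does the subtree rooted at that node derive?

a

[E [E [E [T [F [P a]]]] % [T [F [P id] . [F [P id]]]]] ** [T [F [P id]]]]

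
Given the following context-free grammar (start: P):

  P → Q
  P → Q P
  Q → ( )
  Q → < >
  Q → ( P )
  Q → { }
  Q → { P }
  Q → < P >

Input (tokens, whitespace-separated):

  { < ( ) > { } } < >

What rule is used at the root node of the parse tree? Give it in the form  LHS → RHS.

P → Q P

[P [Q { [P [Q < [P [Q ( )]] >] [P [Q { }]]] }] [P [Q < >]]]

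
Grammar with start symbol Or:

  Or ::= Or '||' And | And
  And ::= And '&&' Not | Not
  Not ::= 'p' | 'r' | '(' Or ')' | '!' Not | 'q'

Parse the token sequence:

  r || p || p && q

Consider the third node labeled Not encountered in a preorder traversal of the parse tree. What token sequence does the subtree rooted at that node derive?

[Or [Or [Or [And [Not r]]] || [And [Not p]]] || [And [And [Not p]] && [Not q]]]

p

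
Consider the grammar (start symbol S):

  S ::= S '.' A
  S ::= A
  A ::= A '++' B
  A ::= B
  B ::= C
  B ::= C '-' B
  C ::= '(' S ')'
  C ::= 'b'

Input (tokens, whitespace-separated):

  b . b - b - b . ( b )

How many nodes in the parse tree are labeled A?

[S [S [S [A [B [C b]]]] . [A [B [C b] - [B [C b] - [B [C b]]]]]] . [A [B [C ( [S [A [B [C b]]]] )]]]]

4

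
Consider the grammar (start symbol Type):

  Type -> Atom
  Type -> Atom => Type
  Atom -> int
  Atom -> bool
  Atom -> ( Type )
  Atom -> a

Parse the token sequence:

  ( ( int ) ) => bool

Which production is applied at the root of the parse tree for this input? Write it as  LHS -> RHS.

Type -> Atom => Type

[Type [Atom ( [Type [Atom ( [Type [Atom int]] )]] )] => [Type [Atom bool]]]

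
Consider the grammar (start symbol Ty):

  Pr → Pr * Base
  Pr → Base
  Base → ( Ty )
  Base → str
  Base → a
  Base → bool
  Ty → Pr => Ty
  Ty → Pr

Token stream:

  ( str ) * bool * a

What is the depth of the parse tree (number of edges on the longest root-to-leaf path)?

8

[Ty [Pr [Pr [Pr [Base ( [Ty [Pr [Base str]]] )]] * [Base bool]] * [Base a]]]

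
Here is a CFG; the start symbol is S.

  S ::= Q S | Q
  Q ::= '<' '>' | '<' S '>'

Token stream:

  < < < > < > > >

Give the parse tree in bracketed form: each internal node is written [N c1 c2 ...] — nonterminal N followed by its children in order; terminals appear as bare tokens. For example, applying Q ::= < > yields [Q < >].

S
Q
< S >
< Q >
< < S > >
< < Q S > >
< < < > S > >
< < < > Q > >
< < < > < > > >

[S [Q < [S [Q < [S [Q < >] [S [Q < >]]] >]] >]]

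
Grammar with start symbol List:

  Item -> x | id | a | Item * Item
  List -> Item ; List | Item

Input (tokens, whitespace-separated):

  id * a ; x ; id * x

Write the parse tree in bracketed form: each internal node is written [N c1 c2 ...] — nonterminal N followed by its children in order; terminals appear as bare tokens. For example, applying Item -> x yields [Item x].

[List [Item [Item id] * [Item a]] ; [List [Item x] ; [List [Item [Item id] * [Item x]]]]]

List
Item ; List
Item * Item ; List
id * Item ; List
id * a ; List
id * a ; Item ; List
id * a ; x ; List
id * a ; x ; Item
id * a ; x ; Item * Item
id * a ; x ; id * Item
id * a ; x ; id * x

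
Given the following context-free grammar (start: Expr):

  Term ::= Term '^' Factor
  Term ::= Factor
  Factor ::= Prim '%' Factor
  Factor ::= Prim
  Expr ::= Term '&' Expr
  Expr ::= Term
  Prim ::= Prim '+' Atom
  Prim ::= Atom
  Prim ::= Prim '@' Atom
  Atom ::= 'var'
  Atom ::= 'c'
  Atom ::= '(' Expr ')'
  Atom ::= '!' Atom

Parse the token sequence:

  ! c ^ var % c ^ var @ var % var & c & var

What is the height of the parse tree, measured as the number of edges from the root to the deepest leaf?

[Expr [Term [Term [Term [Factor [Prim [Atom ! [Atom c]]]]] ^ [Factor [Prim [Atom var]] % [Factor [Prim [Atom c]]]]] ^ [Factor [Prim [Prim [Atom var]] @ [Atom var]] % [Factor [Prim [Atom var]]]]] & [Expr [Term [Factor [Prim [Atom c]]]] & [Expr [Term [Factor [Prim [Atom var]]]]]]]

8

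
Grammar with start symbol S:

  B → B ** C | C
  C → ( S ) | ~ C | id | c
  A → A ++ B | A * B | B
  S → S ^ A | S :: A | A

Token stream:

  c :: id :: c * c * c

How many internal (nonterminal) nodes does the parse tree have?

18

[S [S [S [A [B [C c]]]] :: [A [B [C id]]]] :: [A [A [A [B [C c]]] * [B [C c]]] * [B [C c]]]]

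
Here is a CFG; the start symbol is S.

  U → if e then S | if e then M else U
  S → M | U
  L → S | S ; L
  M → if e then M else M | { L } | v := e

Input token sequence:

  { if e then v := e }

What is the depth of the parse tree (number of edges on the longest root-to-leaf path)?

7

[S [M { [L [S [U if e then [S [M v := e]]]]] }]]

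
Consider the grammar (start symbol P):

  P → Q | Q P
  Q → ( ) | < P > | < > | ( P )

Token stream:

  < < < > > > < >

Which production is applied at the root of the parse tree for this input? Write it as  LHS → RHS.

[P [Q < [P [Q < [P [Q < >]] >]] >] [P [Q < >]]]

P → Q P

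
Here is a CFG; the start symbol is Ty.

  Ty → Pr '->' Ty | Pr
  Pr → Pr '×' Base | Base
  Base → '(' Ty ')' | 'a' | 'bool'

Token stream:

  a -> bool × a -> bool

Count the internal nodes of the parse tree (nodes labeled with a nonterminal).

11

[Ty [Pr [Base a]] -> [Ty [Pr [Pr [Base bool]] × [Base a]] -> [Ty [Pr [Base bool]]]]]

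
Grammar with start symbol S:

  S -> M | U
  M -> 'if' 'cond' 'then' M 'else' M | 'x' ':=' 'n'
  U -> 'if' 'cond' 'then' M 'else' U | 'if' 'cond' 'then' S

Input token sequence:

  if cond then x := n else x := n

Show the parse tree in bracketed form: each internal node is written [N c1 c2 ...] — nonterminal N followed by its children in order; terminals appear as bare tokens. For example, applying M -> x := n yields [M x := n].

[S [M if cond then [M x := n] else [M x := n]]]

S
M
if cond then M else M
if cond then x := n else M
if cond then x := n else x := n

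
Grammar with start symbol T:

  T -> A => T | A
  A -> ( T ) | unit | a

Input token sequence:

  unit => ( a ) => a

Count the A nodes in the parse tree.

[T [A unit] => [T [A ( [T [A a]] )] => [T [A a]]]]

4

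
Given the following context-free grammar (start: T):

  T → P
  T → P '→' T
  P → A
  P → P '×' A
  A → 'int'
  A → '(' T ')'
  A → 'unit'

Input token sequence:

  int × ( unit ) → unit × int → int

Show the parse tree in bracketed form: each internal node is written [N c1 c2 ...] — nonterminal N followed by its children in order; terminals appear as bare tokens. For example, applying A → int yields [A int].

[T [P [P [A int]] × [A ( [T [P [A unit]]] )]] → [T [P [P [A unit]] × [A int]] → [T [P [A int]]]]]

T
P → T
P × A → T
A × A → T
int × A → T
int × ( T ) → T
int × ( P ) → T
int × ( A ) → T
int × ( unit ) → T
int × ( unit ) → P → T
int × ( unit ) → P × A → T
int × ( unit ) → A × A → T
int × ( unit ) → unit × A → T
int × ( unit ) → unit × int → T
int × ( unit ) → unit × int → P
int × ( unit ) → unit × int → A
int × ( unit ) → unit × int → int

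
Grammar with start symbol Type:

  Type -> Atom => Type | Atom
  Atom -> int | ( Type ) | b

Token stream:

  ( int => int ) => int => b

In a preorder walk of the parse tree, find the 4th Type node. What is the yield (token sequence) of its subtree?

[Type [Atom ( [Type [Atom int] => [Type [Atom int]]] )] => [Type [Atom int] => [Type [Atom b]]]]

int => b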